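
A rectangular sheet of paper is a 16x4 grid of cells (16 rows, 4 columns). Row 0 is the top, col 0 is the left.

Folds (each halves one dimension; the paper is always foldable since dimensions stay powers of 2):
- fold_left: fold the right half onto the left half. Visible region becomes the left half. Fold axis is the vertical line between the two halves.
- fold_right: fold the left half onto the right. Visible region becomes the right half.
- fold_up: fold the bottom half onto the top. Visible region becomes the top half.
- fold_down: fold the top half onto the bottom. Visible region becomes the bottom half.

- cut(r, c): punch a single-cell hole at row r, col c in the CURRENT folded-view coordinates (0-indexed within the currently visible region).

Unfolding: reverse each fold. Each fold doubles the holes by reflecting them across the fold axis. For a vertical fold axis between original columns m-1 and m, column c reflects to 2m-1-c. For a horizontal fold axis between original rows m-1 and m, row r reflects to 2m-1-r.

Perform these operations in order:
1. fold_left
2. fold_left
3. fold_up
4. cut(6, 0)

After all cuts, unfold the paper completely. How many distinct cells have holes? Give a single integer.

Op 1 fold_left: fold axis v@2; visible region now rows[0,16) x cols[0,2) = 16x2
Op 2 fold_left: fold axis v@1; visible region now rows[0,16) x cols[0,1) = 16x1
Op 3 fold_up: fold axis h@8; visible region now rows[0,8) x cols[0,1) = 8x1
Op 4 cut(6, 0): punch at orig (6,0); cuts so far [(6, 0)]; region rows[0,8) x cols[0,1) = 8x1
Unfold 1 (reflect across h@8): 2 holes -> [(6, 0), (9, 0)]
Unfold 2 (reflect across v@1): 4 holes -> [(6, 0), (6, 1), (9, 0), (9, 1)]
Unfold 3 (reflect across v@2): 8 holes -> [(6, 0), (6, 1), (6, 2), (6, 3), (9, 0), (9, 1), (9, 2), (9, 3)]

Answer: 8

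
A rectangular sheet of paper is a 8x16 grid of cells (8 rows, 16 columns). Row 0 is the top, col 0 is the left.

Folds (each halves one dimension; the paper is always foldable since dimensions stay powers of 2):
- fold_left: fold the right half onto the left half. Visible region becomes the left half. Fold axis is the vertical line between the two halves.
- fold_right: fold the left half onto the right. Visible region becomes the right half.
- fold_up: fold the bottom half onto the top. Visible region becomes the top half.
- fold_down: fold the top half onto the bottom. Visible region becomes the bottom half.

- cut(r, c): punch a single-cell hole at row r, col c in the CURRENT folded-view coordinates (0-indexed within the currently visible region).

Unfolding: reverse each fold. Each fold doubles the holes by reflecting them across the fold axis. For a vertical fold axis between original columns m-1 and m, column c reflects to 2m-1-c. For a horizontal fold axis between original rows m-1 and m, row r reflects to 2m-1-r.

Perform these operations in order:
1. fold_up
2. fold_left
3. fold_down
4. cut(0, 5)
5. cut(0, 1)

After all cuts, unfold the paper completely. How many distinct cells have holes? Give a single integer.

Answer: 16

Derivation:
Op 1 fold_up: fold axis h@4; visible region now rows[0,4) x cols[0,16) = 4x16
Op 2 fold_left: fold axis v@8; visible region now rows[0,4) x cols[0,8) = 4x8
Op 3 fold_down: fold axis h@2; visible region now rows[2,4) x cols[0,8) = 2x8
Op 4 cut(0, 5): punch at orig (2,5); cuts so far [(2, 5)]; region rows[2,4) x cols[0,8) = 2x8
Op 5 cut(0, 1): punch at orig (2,1); cuts so far [(2, 1), (2, 5)]; region rows[2,4) x cols[0,8) = 2x8
Unfold 1 (reflect across h@2): 4 holes -> [(1, 1), (1, 5), (2, 1), (2, 5)]
Unfold 2 (reflect across v@8): 8 holes -> [(1, 1), (1, 5), (1, 10), (1, 14), (2, 1), (2, 5), (2, 10), (2, 14)]
Unfold 3 (reflect across h@4): 16 holes -> [(1, 1), (1, 5), (1, 10), (1, 14), (2, 1), (2, 5), (2, 10), (2, 14), (5, 1), (5, 5), (5, 10), (5, 14), (6, 1), (6, 5), (6, 10), (6, 14)]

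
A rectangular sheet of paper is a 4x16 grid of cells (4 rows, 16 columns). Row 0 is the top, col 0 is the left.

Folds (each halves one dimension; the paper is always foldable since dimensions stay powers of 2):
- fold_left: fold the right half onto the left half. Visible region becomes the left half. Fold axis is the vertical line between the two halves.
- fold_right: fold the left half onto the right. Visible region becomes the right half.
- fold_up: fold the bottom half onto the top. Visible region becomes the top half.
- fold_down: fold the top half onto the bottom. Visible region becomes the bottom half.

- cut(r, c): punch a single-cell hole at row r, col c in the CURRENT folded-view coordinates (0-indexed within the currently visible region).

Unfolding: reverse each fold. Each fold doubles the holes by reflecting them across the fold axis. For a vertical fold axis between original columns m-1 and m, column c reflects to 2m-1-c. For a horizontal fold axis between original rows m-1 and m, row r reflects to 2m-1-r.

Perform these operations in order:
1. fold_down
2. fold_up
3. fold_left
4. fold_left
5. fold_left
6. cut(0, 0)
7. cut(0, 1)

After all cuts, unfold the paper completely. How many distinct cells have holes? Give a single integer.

Answer: 64

Derivation:
Op 1 fold_down: fold axis h@2; visible region now rows[2,4) x cols[0,16) = 2x16
Op 2 fold_up: fold axis h@3; visible region now rows[2,3) x cols[0,16) = 1x16
Op 3 fold_left: fold axis v@8; visible region now rows[2,3) x cols[0,8) = 1x8
Op 4 fold_left: fold axis v@4; visible region now rows[2,3) x cols[0,4) = 1x4
Op 5 fold_left: fold axis v@2; visible region now rows[2,3) x cols[0,2) = 1x2
Op 6 cut(0, 0): punch at orig (2,0); cuts so far [(2, 0)]; region rows[2,3) x cols[0,2) = 1x2
Op 7 cut(0, 1): punch at orig (2,1); cuts so far [(2, 0), (2, 1)]; region rows[2,3) x cols[0,2) = 1x2
Unfold 1 (reflect across v@2): 4 holes -> [(2, 0), (2, 1), (2, 2), (2, 3)]
Unfold 2 (reflect across v@4): 8 holes -> [(2, 0), (2, 1), (2, 2), (2, 3), (2, 4), (2, 5), (2, 6), (2, 7)]
Unfold 3 (reflect across v@8): 16 holes -> [(2, 0), (2, 1), (2, 2), (2, 3), (2, 4), (2, 5), (2, 6), (2, 7), (2, 8), (2, 9), (2, 10), (2, 11), (2, 12), (2, 13), (2, 14), (2, 15)]
Unfold 4 (reflect across h@3): 32 holes -> [(2, 0), (2, 1), (2, 2), (2, 3), (2, 4), (2, 5), (2, 6), (2, 7), (2, 8), (2, 9), (2, 10), (2, 11), (2, 12), (2, 13), (2, 14), (2, 15), (3, 0), (3, 1), (3, 2), (3, 3), (3, 4), (3, 5), (3, 6), (3, 7), (3, 8), (3, 9), (3, 10), (3, 11), (3, 12), (3, 13), (3, 14), (3, 15)]
Unfold 5 (reflect across h@2): 64 holes -> [(0, 0), (0, 1), (0, 2), (0, 3), (0, 4), (0, 5), (0, 6), (0, 7), (0, 8), (0, 9), (0, 10), (0, 11), (0, 12), (0, 13), (0, 14), (0, 15), (1, 0), (1, 1), (1, 2), (1, 3), (1, 4), (1, 5), (1, 6), (1, 7), (1, 8), (1, 9), (1, 10), (1, 11), (1, 12), (1, 13), (1, 14), (1, 15), (2, 0), (2, 1), (2, 2), (2, 3), (2, 4), (2, 5), (2, 6), (2, 7), (2, 8), (2, 9), (2, 10), (2, 11), (2, 12), (2, 13), (2, 14), (2, 15), (3, 0), (3, 1), (3, 2), (3, 3), (3, 4), (3, 5), (3, 6), (3, 7), (3, 8), (3, 9), (3, 10), (3, 11), (3, 12), (3, 13), (3, 14), (3, 15)]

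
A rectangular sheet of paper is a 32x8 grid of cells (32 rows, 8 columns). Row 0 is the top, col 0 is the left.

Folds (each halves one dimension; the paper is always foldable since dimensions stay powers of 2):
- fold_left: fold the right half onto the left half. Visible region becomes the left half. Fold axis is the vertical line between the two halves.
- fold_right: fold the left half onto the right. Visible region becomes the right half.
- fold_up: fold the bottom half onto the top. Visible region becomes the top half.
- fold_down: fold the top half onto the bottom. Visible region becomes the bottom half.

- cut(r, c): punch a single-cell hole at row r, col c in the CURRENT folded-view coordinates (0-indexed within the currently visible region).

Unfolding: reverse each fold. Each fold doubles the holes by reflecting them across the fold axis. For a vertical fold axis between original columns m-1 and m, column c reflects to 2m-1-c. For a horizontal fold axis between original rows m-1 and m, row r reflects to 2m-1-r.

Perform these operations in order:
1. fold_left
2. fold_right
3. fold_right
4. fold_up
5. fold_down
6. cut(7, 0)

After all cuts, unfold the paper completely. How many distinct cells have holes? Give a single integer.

Op 1 fold_left: fold axis v@4; visible region now rows[0,32) x cols[0,4) = 32x4
Op 2 fold_right: fold axis v@2; visible region now rows[0,32) x cols[2,4) = 32x2
Op 3 fold_right: fold axis v@3; visible region now rows[0,32) x cols[3,4) = 32x1
Op 4 fold_up: fold axis h@16; visible region now rows[0,16) x cols[3,4) = 16x1
Op 5 fold_down: fold axis h@8; visible region now rows[8,16) x cols[3,4) = 8x1
Op 6 cut(7, 0): punch at orig (15,3); cuts so far [(15, 3)]; region rows[8,16) x cols[3,4) = 8x1
Unfold 1 (reflect across h@8): 2 holes -> [(0, 3), (15, 3)]
Unfold 2 (reflect across h@16): 4 holes -> [(0, 3), (15, 3), (16, 3), (31, 3)]
Unfold 3 (reflect across v@3): 8 holes -> [(0, 2), (0, 3), (15, 2), (15, 3), (16, 2), (16, 3), (31, 2), (31, 3)]
Unfold 4 (reflect across v@2): 16 holes -> [(0, 0), (0, 1), (0, 2), (0, 3), (15, 0), (15, 1), (15, 2), (15, 3), (16, 0), (16, 1), (16, 2), (16, 3), (31, 0), (31, 1), (31, 2), (31, 3)]
Unfold 5 (reflect across v@4): 32 holes -> [(0, 0), (0, 1), (0, 2), (0, 3), (0, 4), (0, 5), (0, 6), (0, 7), (15, 0), (15, 1), (15, 2), (15, 3), (15, 4), (15, 5), (15, 6), (15, 7), (16, 0), (16, 1), (16, 2), (16, 3), (16, 4), (16, 5), (16, 6), (16, 7), (31, 0), (31, 1), (31, 2), (31, 3), (31, 4), (31, 5), (31, 6), (31, 7)]

Answer: 32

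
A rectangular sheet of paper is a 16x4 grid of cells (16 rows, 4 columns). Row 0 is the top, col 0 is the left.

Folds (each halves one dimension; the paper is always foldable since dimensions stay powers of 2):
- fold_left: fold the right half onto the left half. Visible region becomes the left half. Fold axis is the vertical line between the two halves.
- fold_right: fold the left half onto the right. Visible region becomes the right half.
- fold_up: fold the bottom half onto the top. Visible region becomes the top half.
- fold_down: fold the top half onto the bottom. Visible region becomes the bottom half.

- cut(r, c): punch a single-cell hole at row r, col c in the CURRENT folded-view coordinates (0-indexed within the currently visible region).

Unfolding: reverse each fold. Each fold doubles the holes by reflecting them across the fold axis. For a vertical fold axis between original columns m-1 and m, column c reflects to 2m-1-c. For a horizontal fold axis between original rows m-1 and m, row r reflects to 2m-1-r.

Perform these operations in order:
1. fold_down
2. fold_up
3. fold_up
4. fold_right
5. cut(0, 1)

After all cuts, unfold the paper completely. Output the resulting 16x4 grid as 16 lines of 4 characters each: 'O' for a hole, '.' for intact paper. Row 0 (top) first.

Answer: O..O
....
....
O..O
O..O
....
....
O..O
O..O
....
....
O..O
O..O
....
....
O..O

Derivation:
Op 1 fold_down: fold axis h@8; visible region now rows[8,16) x cols[0,4) = 8x4
Op 2 fold_up: fold axis h@12; visible region now rows[8,12) x cols[0,4) = 4x4
Op 3 fold_up: fold axis h@10; visible region now rows[8,10) x cols[0,4) = 2x4
Op 4 fold_right: fold axis v@2; visible region now rows[8,10) x cols[2,4) = 2x2
Op 5 cut(0, 1): punch at orig (8,3); cuts so far [(8, 3)]; region rows[8,10) x cols[2,4) = 2x2
Unfold 1 (reflect across v@2): 2 holes -> [(8, 0), (8, 3)]
Unfold 2 (reflect across h@10): 4 holes -> [(8, 0), (8, 3), (11, 0), (11, 3)]
Unfold 3 (reflect across h@12): 8 holes -> [(8, 0), (8, 3), (11, 0), (11, 3), (12, 0), (12, 3), (15, 0), (15, 3)]
Unfold 4 (reflect across h@8): 16 holes -> [(0, 0), (0, 3), (3, 0), (3, 3), (4, 0), (4, 3), (7, 0), (7, 3), (8, 0), (8, 3), (11, 0), (11, 3), (12, 0), (12, 3), (15, 0), (15, 3)]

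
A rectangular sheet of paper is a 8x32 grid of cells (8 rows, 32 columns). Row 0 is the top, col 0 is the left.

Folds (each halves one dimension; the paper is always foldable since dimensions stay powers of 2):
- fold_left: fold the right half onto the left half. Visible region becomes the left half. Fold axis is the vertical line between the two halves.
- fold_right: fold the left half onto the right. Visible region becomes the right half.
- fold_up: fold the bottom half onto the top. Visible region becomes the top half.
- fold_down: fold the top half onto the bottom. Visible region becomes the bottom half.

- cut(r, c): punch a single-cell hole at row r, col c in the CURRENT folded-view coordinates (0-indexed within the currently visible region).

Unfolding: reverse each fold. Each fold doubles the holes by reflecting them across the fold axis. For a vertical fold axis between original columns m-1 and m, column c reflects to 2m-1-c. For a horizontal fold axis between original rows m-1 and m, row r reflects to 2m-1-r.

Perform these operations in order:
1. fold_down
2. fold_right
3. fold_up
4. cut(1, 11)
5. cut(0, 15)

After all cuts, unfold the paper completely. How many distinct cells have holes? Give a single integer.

Op 1 fold_down: fold axis h@4; visible region now rows[4,8) x cols[0,32) = 4x32
Op 2 fold_right: fold axis v@16; visible region now rows[4,8) x cols[16,32) = 4x16
Op 3 fold_up: fold axis h@6; visible region now rows[4,6) x cols[16,32) = 2x16
Op 4 cut(1, 11): punch at orig (5,27); cuts so far [(5, 27)]; region rows[4,6) x cols[16,32) = 2x16
Op 5 cut(0, 15): punch at orig (4,31); cuts so far [(4, 31), (5, 27)]; region rows[4,6) x cols[16,32) = 2x16
Unfold 1 (reflect across h@6): 4 holes -> [(4, 31), (5, 27), (6, 27), (7, 31)]
Unfold 2 (reflect across v@16): 8 holes -> [(4, 0), (4, 31), (5, 4), (5, 27), (6, 4), (6, 27), (7, 0), (7, 31)]
Unfold 3 (reflect across h@4): 16 holes -> [(0, 0), (0, 31), (1, 4), (1, 27), (2, 4), (2, 27), (3, 0), (3, 31), (4, 0), (4, 31), (5, 4), (5, 27), (6, 4), (6, 27), (7, 0), (7, 31)]

Answer: 16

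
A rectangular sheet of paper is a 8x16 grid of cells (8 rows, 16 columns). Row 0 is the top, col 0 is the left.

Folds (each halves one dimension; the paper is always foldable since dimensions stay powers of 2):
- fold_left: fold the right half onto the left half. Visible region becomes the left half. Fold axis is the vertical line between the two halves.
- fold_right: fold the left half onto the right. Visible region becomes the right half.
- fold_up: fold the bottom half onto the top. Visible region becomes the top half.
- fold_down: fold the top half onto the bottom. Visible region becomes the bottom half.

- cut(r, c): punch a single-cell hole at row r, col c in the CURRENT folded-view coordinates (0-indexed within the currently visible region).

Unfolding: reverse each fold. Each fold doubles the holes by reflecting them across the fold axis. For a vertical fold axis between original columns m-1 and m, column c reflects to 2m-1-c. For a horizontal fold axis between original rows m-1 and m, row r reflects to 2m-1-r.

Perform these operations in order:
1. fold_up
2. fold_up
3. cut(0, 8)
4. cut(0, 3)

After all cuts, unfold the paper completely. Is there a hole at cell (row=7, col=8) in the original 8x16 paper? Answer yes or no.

Op 1 fold_up: fold axis h@4; visible region now rows[0,4) x cols[0,16) = 4x16
Op 2 fold_up: fold axis h@2; visible region now rows[0,2) x cols[0,16) = 2x16
Op 3 cut(0, 8): punch at orig (0,8); cuts so far [(0, 8)]; region rows[0,2) x cols[0,16) = 2x16
Op 4 cut(0, 3): punch at orig (0,3); cuts so far [(0, 3), (0, 8)]; region rows[0,2) x cols[0,16) = 2x16
Unfold 1 (reflect across h@2): 4 holes -> [(0, 3), (0, 8), (3, 3), (3, 8)]
Unfold 2 (reflect across h@4): 8 holes -> [(0, 3), (0, 8), (3, 3), (3, 8), (4, 3), (4, 8), (7, 3), (7, 8)]
Holes: [(0, 3), (0, 8), (3, 3), (3, 8), (4, 3), (4, 8), (7, 3), (7, 8)]

Answer: yes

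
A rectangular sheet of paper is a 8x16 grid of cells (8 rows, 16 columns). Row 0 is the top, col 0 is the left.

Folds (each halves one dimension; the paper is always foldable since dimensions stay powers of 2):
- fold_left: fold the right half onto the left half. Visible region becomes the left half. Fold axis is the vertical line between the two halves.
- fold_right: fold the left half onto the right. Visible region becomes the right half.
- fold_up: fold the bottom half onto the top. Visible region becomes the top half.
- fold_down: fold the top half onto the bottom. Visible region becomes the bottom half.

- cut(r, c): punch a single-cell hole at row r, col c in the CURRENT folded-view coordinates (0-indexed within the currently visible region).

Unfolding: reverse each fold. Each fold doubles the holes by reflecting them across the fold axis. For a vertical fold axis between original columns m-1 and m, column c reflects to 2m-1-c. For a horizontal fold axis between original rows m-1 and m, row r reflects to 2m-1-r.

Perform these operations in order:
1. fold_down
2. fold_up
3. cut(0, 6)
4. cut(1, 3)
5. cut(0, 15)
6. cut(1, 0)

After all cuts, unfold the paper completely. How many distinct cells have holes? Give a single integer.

Answer: 16

Derivation:
Op 1 fold_down: fold axis h@4; visible region now rows[4,8) x cols[0,16) = 4x16
Op 2 fold_up: fold axis h@6; visible region now rows[4,6) x cols[0,16) = 2x16
Op 3 cut(0, 6): punch at orig (4,6); cuts so far [(4, 6)]; region rows[4,6) x cols[0,16) = 2x16
Op 4 cut(1, 3): punch at orig (5,3); cuts so far [(4, 6), (5, 3)]; region rows[4,6) x cols[0,16) = 2x16
Op 5 cut(0, 15): punch at orig (4,15); cuts so far [(4, 6), (4, 15), (5, 3)]; region rows[4,6) x cols[0,16) = 2x16
Op 6 cut(1, 0): punch at orig (5,0); cuts so far [(4, 6), (4, 15), (5, 0), (5, 3)]; region rows[4,6) x cols[0,16) = 2x16
Unfold 1 (reflect across h@6): 8 holes -> [(4, 6), (4, 15), (5, 0), (5, 3), (6, 0), (6, 3), (7, 6), (7, 15)]
Unfold 2 (reflect across h@4): 16 holes -> [(0, 6), (0, 15), (1, 0), (1, 3), (2, 0), (2, 3), (3, 6), (3, 15), (4, 6), (4, 15), (5, 0), (5, 3), (6, 0), (6, 3), (7, 6), (7, 15)]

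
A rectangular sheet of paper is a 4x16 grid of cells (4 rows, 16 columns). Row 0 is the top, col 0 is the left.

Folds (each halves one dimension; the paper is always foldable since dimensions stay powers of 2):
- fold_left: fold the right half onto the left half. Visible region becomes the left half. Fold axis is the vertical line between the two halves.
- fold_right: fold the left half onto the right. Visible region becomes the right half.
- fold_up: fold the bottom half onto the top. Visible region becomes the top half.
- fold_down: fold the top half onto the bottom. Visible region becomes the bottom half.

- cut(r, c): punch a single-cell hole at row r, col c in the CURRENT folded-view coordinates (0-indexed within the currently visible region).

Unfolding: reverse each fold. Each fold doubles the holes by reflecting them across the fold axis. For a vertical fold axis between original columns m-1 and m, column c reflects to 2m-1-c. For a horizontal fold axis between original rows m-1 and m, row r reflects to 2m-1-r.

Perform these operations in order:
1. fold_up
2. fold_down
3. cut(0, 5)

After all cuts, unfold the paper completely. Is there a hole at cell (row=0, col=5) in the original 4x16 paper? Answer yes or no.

Op 1 fold_up: fold axis h@2; visible region now rows[0,2) x cols[0,16) = 2x16
Op 2 fold_down: fold axis h@1; visible region now rows[1,2) x cols[0,16) = 1x16
Op 3 cut(0, 5): punch at orig (1,5); cuts so far [(1, 5)]; region rows[1,2) x cols[0,16) = 1x16
Unfold 1 (reflect across h@1): 2 holes -> [(0, 5), (1, 5)]
Unfold 2 (reflect across h@2): 4 holes -> [(0, 5), (1, 5), (2, 5), (3, 5)]
Holes: [(0, 5), (1, 5), (2, 5), (3, 5)]

Answer: yes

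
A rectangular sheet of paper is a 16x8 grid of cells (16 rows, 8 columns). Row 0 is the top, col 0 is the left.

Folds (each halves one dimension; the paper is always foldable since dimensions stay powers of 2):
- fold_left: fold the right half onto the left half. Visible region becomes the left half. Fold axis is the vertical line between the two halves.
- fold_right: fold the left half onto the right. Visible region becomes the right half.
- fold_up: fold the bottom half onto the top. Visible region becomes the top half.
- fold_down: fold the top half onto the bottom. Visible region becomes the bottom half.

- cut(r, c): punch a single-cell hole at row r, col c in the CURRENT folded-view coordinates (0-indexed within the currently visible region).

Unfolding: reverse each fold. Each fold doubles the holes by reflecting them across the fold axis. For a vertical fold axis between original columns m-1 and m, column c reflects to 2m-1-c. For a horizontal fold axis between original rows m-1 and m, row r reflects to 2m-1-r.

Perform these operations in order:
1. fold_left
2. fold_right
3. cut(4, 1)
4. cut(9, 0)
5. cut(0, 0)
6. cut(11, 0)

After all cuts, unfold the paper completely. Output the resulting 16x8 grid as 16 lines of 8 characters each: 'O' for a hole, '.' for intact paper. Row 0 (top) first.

Op 1 fold_left: fold axis v@4; visible region now rows[0,16) x cols[0,4) = 16x4
Op 2 fold_right: fold axis v@2; visible region now rows[0,16) x cols[2,4) = 16x2
Op 3 cut(4, 1): punch at orig (4,3); cuts so far [(4, 3)]; region rows[0,16) x cols[2,4) = 16x2
Op 4 cut(9, 0): punch at orig (9,2); cuts so far [(4, 3), (9, 2)]; region rows[0,16) x cols[2,4) = 16x2
Op 5 cut(0, 0): punch at orig (0,2); cuts so far [(0, 2), (4, 3), (9, 2)]; region rows[0,16) x cols[2,4) = 16x2
Op 6 cut(11, 0): punch at orig (11,2); cuts so far [(0, 2), (4, 3), (9, 2), (11, 2)]; region rows[0,16) x cols[2,4) = 16x2
Unfold 1 (reflect across v@2): 8 holes -> [(0, 1), (0, 2), (4, 0), (4, 3), (9, 1), (9, 2), (11, 1), (11, 2)]
Unfold 2 (reflect across v@4): 16 holes -> [(0, 1), (0, 2), (0, 5), (0, 6), (4, 0), (4, 3), (4, 4), (4, 7), (9, 1), (9, 2), (9, 5), (9, 6), (11, 1), (11, 2), (11, 5), (11, 6)]

Answer: .OO..OO.
........
........
........
O..OO..O
........
........
........
........
.OO..OO.
........
.OO..OO.
........
........
........
........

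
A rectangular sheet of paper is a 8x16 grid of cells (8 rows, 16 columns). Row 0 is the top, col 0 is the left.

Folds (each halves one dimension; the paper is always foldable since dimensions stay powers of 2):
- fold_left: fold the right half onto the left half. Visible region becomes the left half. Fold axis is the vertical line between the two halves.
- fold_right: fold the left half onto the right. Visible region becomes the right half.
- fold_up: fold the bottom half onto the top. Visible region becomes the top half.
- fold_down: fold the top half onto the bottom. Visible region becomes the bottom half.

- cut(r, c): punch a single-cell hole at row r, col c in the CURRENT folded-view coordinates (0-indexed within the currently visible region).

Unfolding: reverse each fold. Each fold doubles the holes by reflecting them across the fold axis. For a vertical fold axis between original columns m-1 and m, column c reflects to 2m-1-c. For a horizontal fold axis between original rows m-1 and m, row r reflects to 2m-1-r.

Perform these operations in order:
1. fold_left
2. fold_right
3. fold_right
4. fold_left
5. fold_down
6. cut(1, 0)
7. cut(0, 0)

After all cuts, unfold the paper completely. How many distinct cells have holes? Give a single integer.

Answer: 64

Derivation:
Op 1 fold_left: fold axis v@8; visible region now rows[0,8) x cols[0,8) = 8x8
Op 2 fold_right: fold axis v@4; visible region now rows[0,8) x cols[4,8) = 8x4
Op 3 fold_right: fold axis v@6; visible region now rows[0,8) x cols[6,8) = 8x2
Op 4 fold_left: fold axis v@7; visible region now rows[0,8) x cols[6,7) = 8x1
Op 5 fold_down: fold axis h@4; visible region now rows[4,8) x cols[6,7) = 4x1
Op 6 cut(1, 0): punch at orig (5,6); cuts so far [(5, 6)]; region rows[4,8) x cols[6,7) = 4x1
Op 7 cut(0, 0): punch at orig (4,6); cuts so far [(4, 6), (5, 6)]; region rows[4,8) x cols[6,7) = 4x1
Unfold 1 (reflect across h@4): 4 holes -> [(2, 6), (3, 6), (4, 6), (5, 6)]
Unfold 2 (reflect across v@7): 8 holes -> [(2, 6), (2, 7), (3, 6), (3, 7), (4, 6), (4, 7), (5, 6), (5, 7)]
Unfold 3 (reflect across v@6): 16 holes -> [(2, 4), (2, 5), (2, 6), (2, 7), (3, 4), (3, 5), (3, 6), (3, 7), (4, 4), (4, 5), (4, 6), (4, 7), (5, 4), (5, 5), (5, 6), (5, 7)]
Unfold 4 (reflect across v@4): 32 holes -> [(2, 0), (2, 1), (2, 2), (2, 3), (2, 4), (2, 5), (2, 6), (2, 7), (3, 0), (3, 1), (3, 2), (3, 3), (3, 4), (3, 5), (3, 6), (3, 7), (4, 0), (4, 1), (4, 2), (4, 3), (4, 4), (4, 5), (4, 6), (4, 7), (5, 0), (5, 1), (5, 2), (5, 3), (5, 4), (5, 5), (5, 6), (5, 7)]
Unfold 5 (reflect across v@8): 64 holes -> [(2, 0), (2, 1), (2, 2), (2, 3), (2, 4), (2, 5), (2, 6), (2, 7), (2, 8), (2, 9), (2, 10), (2, 11), (2, 12), (2, 13), (2, 14), (2, 15), (3, 0), (3, 1), (3, 2), (3, 3), (3, 4), (3, 5), (3, 6), (3, 7), (3, 8), (3, 9), (3, 10), (3, 11), (3, 12), (3, 13), (3, 14), (3, 15), (4, 0), (4, 1), (4, 2), (4, 3), (4, 4), (4, 5), (4, 6), (4, 7), (4, 8), (4, 9), (4, 10), (4, 11), (4, 12), (4, 13), (4, 14), (4, 15), (5, 0), (5, 1), (5, 2), (5, 3), (5, 4), (5, 5), (5, 6), (5, 7), (5, 8), (5, 9), (5, 10), (5, 11), (5, 12), (5, 13), (5, 14), (5, 15)]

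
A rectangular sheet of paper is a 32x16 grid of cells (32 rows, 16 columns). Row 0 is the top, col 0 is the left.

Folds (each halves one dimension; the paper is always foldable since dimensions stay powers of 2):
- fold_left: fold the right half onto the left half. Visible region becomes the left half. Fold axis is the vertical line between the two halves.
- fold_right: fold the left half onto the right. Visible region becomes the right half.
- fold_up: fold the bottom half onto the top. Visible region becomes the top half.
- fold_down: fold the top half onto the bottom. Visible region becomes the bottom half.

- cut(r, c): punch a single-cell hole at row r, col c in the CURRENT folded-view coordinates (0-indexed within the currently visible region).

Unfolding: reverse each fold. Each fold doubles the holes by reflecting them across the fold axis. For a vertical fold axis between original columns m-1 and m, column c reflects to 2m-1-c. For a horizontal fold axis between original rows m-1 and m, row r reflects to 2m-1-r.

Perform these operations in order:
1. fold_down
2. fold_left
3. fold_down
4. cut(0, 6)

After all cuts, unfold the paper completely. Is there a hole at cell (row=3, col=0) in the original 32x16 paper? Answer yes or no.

Op 1 fold_down: fold axis h@16; visible region now rows[16,32) x cols[0,16) = 16x16
Op 2 fold_left: fold axis v@8; visible region now rows[16,32) x cols[0,8) = 16x8
Op 3 fold_down: fold axis h@24; visible region now rows[24,32) x cols[0,8) = 8x8
Op 4 cut(0, 6): punch at orig (24,6); cuts so far [(24, 6)]; region rows[24,32) x cols[0,8) = 8x8
Unfold 1 (reflect across h@24): 2 holes -> [(23, 6), (24, 6)]
Unfold 2 (reflect across v@8): 4 holes -> [(23, 6), (23, 9), (24, 6), (24, 9)]
Unfold 3 (reflect across h@16): 8 holes -> [(7, 6), (7, 9), (8, 6), (8, 9), (23, 6), (23, 9), (24, 6), (24, 9)]
Holes: [(7, 6), (7, 9), (8, 6), (8, 9), (23, 6), (23, 9), (24, 6), (24, 9)]

Answer: no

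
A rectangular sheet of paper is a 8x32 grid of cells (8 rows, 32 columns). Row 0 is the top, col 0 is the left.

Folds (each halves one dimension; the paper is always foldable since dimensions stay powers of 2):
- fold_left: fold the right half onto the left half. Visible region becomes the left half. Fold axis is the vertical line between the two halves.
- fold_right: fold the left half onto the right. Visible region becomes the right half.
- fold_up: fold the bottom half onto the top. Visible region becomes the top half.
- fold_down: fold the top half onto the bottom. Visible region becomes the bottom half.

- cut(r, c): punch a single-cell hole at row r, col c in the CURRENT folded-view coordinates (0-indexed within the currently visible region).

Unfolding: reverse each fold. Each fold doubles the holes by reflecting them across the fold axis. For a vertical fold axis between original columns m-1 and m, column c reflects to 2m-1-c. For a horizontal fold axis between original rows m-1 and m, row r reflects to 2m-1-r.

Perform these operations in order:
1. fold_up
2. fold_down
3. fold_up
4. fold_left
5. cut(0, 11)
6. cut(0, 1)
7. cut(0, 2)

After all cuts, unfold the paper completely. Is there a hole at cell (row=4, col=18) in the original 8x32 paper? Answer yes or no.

Answer: no

Derivation:
Op 1 fold_up: fold axis h@4; visible region now rows[0,4) x cols[0,32) = 4x32
Op 2 fold_down: fold axis h@2; visible region now rows[2,4) x cols[0,32) = 2x32
Op 3 fold_up: fold axis h@3; visible region now rows[2,3) x cols[0,32) = 1x32
Op 4 fold_left: fold axis v@16; visible region now rows[2,3) x cols[0,16) = 1x16
Op 5 cut(0, 11): punch at orig (2,11); cuts so far [(2, 11)]; region rows[2,3) x cols[0,16) = 1x16
Op 6 cut(0, 1): punch at orig (2,1); cuts so far [(2, 1), (2, 11)]; region rows[2,3) x cols[0,16) = 1x16
Op 7 cut(0, 2): punch at orig (2,2); cuts so far [(2, 1), (2, 2), (2, 11)]; region rows[2,3) x cols[0,16) = 1x16
Unfold 1 (reflect across v@16): 6 holes -> [(2, 1), (2, 2), (2, 11), (2, 20), (2, 29), (2, 30)]
Unfold 2 (reflect across h@3): 12 holes -> [(2, 1), (2, 2), (2, 11), (2, 20), (2, 29), (2, 30), (3, 1), (3, 2), (3, 11), (3, 20), (3, 29), (3, 30)]
Unfold 3 (reflect across h@2): 24 holes -> [(0, 1), (0, 2), (0, 11), (0, 20), (0, 29), (0, 30), (1, 1), (1, 2), (1, 11), (1, 20), (1, 29), (1, 30), (2, 1), (2, 2), (2, 11), (2, 20), (2, 29), (2, 30), (3, 1), (3, 2), (3, 11), (3, 20), (3, 29), (3, 30)]
Unfold 4 (reflect across h@4): 48 holes -> [(0, 1), (0, 2), (0, 11), (0, 20), (0, 29), (0, 30), (1, 1), (1, 2), (1, 11), (1, 20), (1, 29), (1, 30), (2, 1), (2, 2), (2, 11), (2, 20), (2, 29), (2, 30), (3, 1), (3, 2), (3, 11), (3, 20), (3, 29), (3, 30), (4, 1), (4, 2), (4, 11), (4, 20), (4, 29), (4, 30), (5, 1), (5, 2), (5, 11), (5, 20), (5, 29), (5, 30), (6, 1), (6, 2), (6, 11), (6, 20), (6, 29), (6, 30), (7, 1), (7, 2), (7, 11), (7, 20), (7, 29), (7, 30)]
Holes: [(0, 1), (0, 2), (0, 11), (0, 20), (0, 29), (0, 30), (1, 1), (1, 2), (1, 11), (1, 20), (1, 29), (1, 30), (2, 1), (2, 2), (2, 11), (2, 20), (2, 29), (2, 30), (3, 1), (3, 2), (3, 11), (3, 20), (3, 29), (3, 30), (4, 1), (4, 2), (4, 11), (4, 20), (4, 29), (4, 30), (5, 1), (5, 2), (5, 11), (5, 20), (5, 29), (5, 30), (6, 1), (6, 2), (6, 11), (6, 20), (6, 29), (6, 30), (7, 1), (7, 2), (7, 11), (7, 20), (7, 29), (7, 30)]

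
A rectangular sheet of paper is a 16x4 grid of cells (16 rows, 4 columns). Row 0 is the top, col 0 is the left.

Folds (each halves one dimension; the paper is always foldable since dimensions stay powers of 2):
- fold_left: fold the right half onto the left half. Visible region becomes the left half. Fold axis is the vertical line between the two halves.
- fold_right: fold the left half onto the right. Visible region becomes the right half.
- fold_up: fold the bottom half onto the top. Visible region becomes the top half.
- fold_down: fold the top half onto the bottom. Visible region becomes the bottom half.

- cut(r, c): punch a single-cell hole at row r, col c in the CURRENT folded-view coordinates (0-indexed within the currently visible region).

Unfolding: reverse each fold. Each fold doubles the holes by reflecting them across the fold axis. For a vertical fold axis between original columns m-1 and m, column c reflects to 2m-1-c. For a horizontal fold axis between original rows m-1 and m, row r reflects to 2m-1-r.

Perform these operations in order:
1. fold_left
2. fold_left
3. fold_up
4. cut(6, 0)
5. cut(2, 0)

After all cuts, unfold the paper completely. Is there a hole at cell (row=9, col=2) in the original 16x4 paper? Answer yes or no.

Op 1 fold_left: fold axis v@2; visible region now rows[0,16) x cols[0,2) = 16x2
Op 2 fold_left: fold axis v@1; visible region now rows[0,16) x cols[0,1) = 16x1
Op 3 fold_up: fold axis h@8; visible region now rows[0,8) x cols[0,1) = 8x1
Op 4 cut(6, 0): punch at orig (6,0); cuts so far [(6, 0)]; region rows[0,8) x cols[0,1) = 8x1
Op 5 cut(2, 0): punch at orig (2,0); cuts so far [(2, 0), (6, 0)]; region rows[0,8) x cols[0,1) = 8x1
Unfold 1 (reflect across h@8): 4 holes -> [(2, 0), (6, 0), (9, 0), (13, 0)]
Unfold 2 (reflect across v@1): 8 holes -> [(2, 0), (2, 1), (6, 0), (6, 1), (9, 0), (9, 1), (13, 0), (13, 1)]
Unfold 3 (reflect across v@2): 16 holes -> [(2, 0), (2, 1), (2, 2), (2, 3), (6, 0), (6, 1), (6, 2), (6, 3), (9, 0), (9, 1), (9, 2), (9, 3), (13, 0), (13, 1), (13, 2), (13, 3)]
Holes: [(2, 0), (2, 1), (2, 2), (2, 3), (6, 0), (6, 1), (6, 2), (6, 3), (9, 0), (9, 1), (9, 2), (9, 3), (13, 0), (13, 1), (13, 2), (13, 3)]

Answer: yes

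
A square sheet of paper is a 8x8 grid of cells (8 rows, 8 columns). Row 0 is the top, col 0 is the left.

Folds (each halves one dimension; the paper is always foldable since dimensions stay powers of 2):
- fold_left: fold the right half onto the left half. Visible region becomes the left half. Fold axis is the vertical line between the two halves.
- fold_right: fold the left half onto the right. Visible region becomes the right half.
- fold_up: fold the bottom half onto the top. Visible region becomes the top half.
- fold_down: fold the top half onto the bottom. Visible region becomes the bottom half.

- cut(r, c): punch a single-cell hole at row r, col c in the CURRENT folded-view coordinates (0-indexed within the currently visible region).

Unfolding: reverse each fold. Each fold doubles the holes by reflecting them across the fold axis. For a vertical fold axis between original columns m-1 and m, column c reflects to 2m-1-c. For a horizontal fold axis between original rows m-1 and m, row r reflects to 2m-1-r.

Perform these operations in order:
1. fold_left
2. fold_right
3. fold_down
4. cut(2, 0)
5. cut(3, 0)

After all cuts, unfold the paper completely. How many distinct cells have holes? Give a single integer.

Op 1 fold_left: fold axis v@4; visible region now rows[0,8) x cols[0,4) = 8x4
Op 2 fold_right: fold axis v@2; visible region now rows[0,8) x cols[2,4) = 8x2
Op 3 fold_down: fold axis h@4; visible region now rows[4,8) x cols[2,4) = 4x2
Op 4 cut(2, 0): punch at orig (6,2); cuts so far [(6, 2)]; region rows[4,8) x cols[2,4) = 4x2
Op 5 cut(3, 0): punch at orig (7,2); cuts so far [(6, 2), (7, 2)]; region rows[4,8) x cols[2,4) = 4x2
Unfold 1 (reflect across h@4): 4 holes -> [(0, 2), (1, 2), (6, 2), (7, 2)]
Unfold 2 (reflect across v@2): 8 holes -> [(0, 1), (0, 2), (1, 1), (1, 2), (6, 1), (6, 2), (7, 1), (7, 2)]
Unfold 3 (reflect across v@4): 16 holes -> [(0, 1), (0, 2), (0, 5), (0, 6), (1, 1), (1, 2), (1, 5), (1, 6), (6, 1), (6, 2), (6, 5), (6, 6), (7, 1), (7, 2), (7, 5), (7, 6)]

Answer: 16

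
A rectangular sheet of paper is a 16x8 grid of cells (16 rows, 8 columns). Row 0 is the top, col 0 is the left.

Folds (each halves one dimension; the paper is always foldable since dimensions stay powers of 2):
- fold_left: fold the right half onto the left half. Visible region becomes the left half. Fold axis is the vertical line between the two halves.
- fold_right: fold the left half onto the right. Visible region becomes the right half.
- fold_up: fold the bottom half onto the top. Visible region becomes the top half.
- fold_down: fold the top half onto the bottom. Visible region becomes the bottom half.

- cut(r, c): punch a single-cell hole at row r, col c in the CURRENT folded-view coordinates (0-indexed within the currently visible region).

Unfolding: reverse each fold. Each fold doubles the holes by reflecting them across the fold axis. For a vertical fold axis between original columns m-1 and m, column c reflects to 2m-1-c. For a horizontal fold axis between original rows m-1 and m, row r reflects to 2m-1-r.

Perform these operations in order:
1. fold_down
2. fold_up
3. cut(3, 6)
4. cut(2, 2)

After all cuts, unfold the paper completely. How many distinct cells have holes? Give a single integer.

Answer: 8

Derivation:
Op 1 fold_down: fold axis h@8; visible region now rows[8,16) x cols[0,8) = 8x8
Op 2 fold_up: fold axis h@12; visible region now rows[8,12) x cols[0,8) = 4x8
Op 3 cut(3, 6): punch at orig (11,6); cuts so far [(11, 6)]; region rows[8,12) x cols[0,8) = 4x8
Op 4 cut(2, 2): punch at orig (10,2); cuts so far [(10, 2), (11, 6)]; region rows[8,12) x cols[0,8) = 4x8
Unfold 1 (reflect across h@12): 4 holes -> [(10, 2), (11, 6), (12, 6), (13, 2)]
Unfold 2 (reflect across h@8): 8 holes -> [(2, 2), (3, 6), (4, 6), (5, 2), (10, 2), (11, 6), (12, 6), (13, 2)]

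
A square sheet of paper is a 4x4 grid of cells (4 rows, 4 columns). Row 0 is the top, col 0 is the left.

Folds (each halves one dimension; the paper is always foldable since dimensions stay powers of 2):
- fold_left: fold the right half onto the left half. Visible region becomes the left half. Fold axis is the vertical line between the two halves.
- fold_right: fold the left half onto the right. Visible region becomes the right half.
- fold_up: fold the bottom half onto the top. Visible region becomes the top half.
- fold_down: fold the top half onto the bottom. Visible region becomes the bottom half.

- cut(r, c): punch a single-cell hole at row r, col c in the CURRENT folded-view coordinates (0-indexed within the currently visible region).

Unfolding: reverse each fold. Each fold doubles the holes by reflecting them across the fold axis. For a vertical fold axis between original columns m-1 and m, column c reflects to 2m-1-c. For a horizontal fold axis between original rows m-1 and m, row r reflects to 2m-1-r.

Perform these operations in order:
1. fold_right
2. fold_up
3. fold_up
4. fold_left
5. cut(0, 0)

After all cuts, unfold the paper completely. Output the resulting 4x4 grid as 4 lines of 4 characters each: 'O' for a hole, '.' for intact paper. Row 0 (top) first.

Op 1 fold_right: fold axis v@2; visible region now rows[0,4) x cols[2,4) = 4x2
Op 2 fold_up: fold axis h@2; visible region now rows[0,2) x cols[2,4) = 2x2
Op 3 fold_up: fold axis h@1; visible region now rows[0,1) x cols[2,4) = 1x2
Op 4 fold_left: fold axis v@3; visible region now rows[0,1) x cols[2,3) = 1x1
Op 5 cut(0, 0): punch at orig (0,2); cuts so far [(0, 2)]; region rows[0,1) x cols[2,3) = 1x1
Unfold 1 (reflect across v@3): 2 holes -> [(0, 2), (0, 3)]
Unfold 2 (reflect across h@1): 4 holes -> [(0, 2), (0, 3), (1, 2), (1, 3)]
Unfold 3 (reflect across h@2): 8 holes -> [(0, 2), (0, 3), (1, 2), (1, 3), (2, 2), (2, 3), (3, 2), (3, 3)]
Unfold 4 (reflect across v@2): 16 holes -> [(0, 0), (0, 1), (0, 2), (0, 3), (1, 0), (1, 1), (1, 2), (1, 3), (2, 0), (2, 1), (2, 2), (2, 3), (3, 0), (3, 1), (3, 2), (3, 3)]

Answer: OOOO
OOOO
OOOO
OOOO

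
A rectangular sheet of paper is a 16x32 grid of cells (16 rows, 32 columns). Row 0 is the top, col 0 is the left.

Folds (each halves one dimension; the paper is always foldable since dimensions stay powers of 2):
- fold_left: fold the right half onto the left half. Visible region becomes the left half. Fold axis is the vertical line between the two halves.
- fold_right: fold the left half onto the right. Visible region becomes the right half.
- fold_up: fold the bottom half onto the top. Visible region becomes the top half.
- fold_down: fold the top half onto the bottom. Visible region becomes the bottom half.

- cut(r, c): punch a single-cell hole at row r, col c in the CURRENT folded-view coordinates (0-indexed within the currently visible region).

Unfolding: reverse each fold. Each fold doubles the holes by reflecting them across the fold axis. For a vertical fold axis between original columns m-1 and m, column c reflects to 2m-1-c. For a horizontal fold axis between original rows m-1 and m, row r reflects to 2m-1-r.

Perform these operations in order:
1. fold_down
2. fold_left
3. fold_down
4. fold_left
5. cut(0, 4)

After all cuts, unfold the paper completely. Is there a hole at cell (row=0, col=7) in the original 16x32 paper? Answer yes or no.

Op 1 fold_down: fold axis h@8; visible region now rows[8,16) x cols[0,32) = 8x32
Op 2 fold_left: fold axis v@16; visible region now rows[8,16) x cols[0,16) = 8x16
Op 3 fold_down: fold axis h@12; visible region now rows[12,16) x cols[0,16) = 4x16
Op 4 fold_left: fold axis v@8; visible region now rows[12,16) x cols[0,8) = 4x8
Op 5 cut(0, 4): punch at orig (12,4); cuts so far [(12, 4)]; region rows[12,16) x cols[0,8) = 4x8
Unfold 1 (reflect across v@8): 2 holes -> [(12, 4), (12, 11)]
Unfold 2 (reflect across h@12): 4 holes -> [(11, 4), (11, 11), (12, 4), (12, 11)]
Unfold 3 (reflect across v@16): 8 holes -> [(11, 4), (11, 11), (11, 20), (11, 27), (12, 4), (12, 11), (12, 20), (12, 27)]
Unfold 4 (reflect across h@8): 16 holes -> [(3, 4), (3, 11), (3, 20), (3, 27), (4, 4), (4, 11), (4, 20), (4, 27), (11, 4), (11, 11), (11, 20), (11, 27), (12, 4), (12, 11), (12, 20), (12, 27)]
Holes: [(3, 4), (3, 11), (3, 20), (3, 27), (4, 4), (4, 11), (4, 20), (4, 27), (11, 4), (11, 11), (11, 20), (11, 27), (12, 4), (12, 11), (12, 20), (12, 27)]

Answer: no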